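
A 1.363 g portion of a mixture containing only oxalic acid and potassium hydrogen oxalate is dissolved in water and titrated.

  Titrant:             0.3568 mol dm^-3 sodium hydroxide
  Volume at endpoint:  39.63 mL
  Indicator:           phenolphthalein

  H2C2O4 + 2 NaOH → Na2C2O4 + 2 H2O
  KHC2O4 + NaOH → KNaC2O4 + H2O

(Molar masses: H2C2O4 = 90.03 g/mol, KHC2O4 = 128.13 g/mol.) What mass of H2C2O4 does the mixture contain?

n(NaOH) = 0.03963 × 0.3568 = 0.01414 mol
Let x = n(H2C2O4), y = n(KHC2O4).
Titrant: 2x + 1y = 0.01414;  mass: 90.03x + 128.13y = 1.363
Solving, x = 2.700 × 10^-3 mol, y = 8.741 × 10^-3 mol
mass of H2C2O4 = 2.700 × 10^-3 × 90.03 = 0.2430 g

0.2430 g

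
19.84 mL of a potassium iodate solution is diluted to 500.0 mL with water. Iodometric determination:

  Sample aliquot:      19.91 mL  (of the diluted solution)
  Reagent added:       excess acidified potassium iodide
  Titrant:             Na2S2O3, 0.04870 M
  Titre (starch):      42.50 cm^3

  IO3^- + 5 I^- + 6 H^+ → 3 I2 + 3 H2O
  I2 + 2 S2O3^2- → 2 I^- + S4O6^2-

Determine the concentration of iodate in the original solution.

0.4366 M

n(S2O3^2-) = 0.04250 × 0.04870 = 2.070 × 10^-3 mol
n(I2) = n(S2O3^2-)/2 = 1.035 × 10^-3 mol
From the 1:3 ratio, n(IO3^-) in the aliquot = 1/3 × 1.035 × 10^-3 = 3.450 × 10^-4 mol
[IO3^-]_dilute = 3.450 × 10^-4 / 0.01991 = 0.01733 mol/L
[IO3^-]_original = 0.01733 × 500.0/19.84 = 0.4366 mol/L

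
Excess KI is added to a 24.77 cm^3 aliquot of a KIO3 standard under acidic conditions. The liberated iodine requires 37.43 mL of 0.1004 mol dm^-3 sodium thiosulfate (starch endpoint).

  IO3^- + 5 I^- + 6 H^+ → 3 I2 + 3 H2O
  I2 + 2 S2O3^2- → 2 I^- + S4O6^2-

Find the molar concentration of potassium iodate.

0.02529 mol/L

n(S2O3^2-) = 0.03743 × 0.1004 = 3.758 × 10^-3 mol
n(I2) = n(S2O3^2-)/2 = 1.879 × 10^-3 mol
From the 1:3 ratio, n(IO3^-) in the aliquot = 1/3 × 1.879 × 10^-3 = 6.263 × 10^-4 mol
[IO3^-] = 6.263 × 10^-4 / 0.02477 = 0.02529 mol/L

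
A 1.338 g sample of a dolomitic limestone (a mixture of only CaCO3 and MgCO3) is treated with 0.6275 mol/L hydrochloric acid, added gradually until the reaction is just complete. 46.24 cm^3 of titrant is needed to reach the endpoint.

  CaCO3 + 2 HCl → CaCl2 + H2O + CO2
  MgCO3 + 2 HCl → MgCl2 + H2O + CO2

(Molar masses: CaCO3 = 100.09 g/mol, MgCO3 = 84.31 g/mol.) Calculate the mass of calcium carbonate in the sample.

0.7285 g

n(HCl) = 0.04624 × 0.6275 = 0.02902 mol
Let x = n(CaCO3), y = n(MgCO3).
Titrant: 2x + 2y = 0.02902;  mass: 100.09x + 84.31y = 1.338
Solving, x = 7.278 × 10^-3 mol, y = 7.230 × 10^-3 mol
mass of CaCO3 = 7.278 × 10^-3 × 100.09 = 0.7285 g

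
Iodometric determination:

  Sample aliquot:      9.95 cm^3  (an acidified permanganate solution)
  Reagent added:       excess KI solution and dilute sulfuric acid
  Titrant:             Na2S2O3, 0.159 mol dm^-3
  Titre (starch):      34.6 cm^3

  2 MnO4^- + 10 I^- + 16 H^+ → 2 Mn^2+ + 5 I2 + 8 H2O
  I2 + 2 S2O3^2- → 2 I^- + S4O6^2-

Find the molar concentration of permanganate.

0.111 mol/L

n(S2O3^2-) = 0.0346 × 0.159 = 5.50 × 10^-3 mol
n(I2) = n(S2O3^2-)/2 = 2.75 × 10^-3 mol
From the 2:5 ratio, n(MnO4^-) in the aliquot = 2/5 × 2.75 × 10^-3 = 1.10 × 10^-3 mol
[MnO4^-] = 1.10 × 10^-3 / 0.00995 = 0.111 mol/L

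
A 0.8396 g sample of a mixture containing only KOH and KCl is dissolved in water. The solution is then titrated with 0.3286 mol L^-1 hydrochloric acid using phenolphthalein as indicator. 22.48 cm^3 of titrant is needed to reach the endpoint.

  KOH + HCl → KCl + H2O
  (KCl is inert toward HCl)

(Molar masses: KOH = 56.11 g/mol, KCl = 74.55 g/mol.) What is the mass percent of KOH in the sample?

n(HCl) = 0.02248 × 0.3286 = 7.387 × 10^-3 mol
Let x = n(KOH), y = n(KCl).
Titrant: 1x = 7.387 × 10^-3;  mass: 56.11x + 74.55y = 0.8396
Solving, x = 7.387 × 10^-3 mol, y = 5.702 × 10^-3 mol
mass of KOH = 7.387 × 10^-3 × 56.11 = 0.4145 g
% KOH = 0.4145 / 0.8396 × 100 = 49.37 %

49.37 %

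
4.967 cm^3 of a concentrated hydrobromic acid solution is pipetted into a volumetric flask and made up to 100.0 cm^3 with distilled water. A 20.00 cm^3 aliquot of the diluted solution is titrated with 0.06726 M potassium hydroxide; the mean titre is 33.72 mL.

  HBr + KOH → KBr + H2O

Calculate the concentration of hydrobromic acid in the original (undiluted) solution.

n(KOH) = 0.03372 × 0.06726 = 2.268 × 10^-3 mol
n(HBr) in the aliquot = 2.268 × 10^-3 mol (1:1 ratio)
[HBr]_dilute = 2.268 × 10^-3 / 0.02000 = 0.1134 mol/L
Dilution factor = 100.0 / 4.967 = 20.13
[HBr]_stock = 0.1134 × 20.13 = 2.283 mol/L

2.283 M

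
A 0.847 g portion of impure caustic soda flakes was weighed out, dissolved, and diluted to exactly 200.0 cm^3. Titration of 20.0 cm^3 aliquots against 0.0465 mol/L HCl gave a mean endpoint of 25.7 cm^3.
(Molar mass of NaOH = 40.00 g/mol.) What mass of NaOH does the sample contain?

NaOH + HCl → NaCl + H2O
n(HCl) per titration = 0.0257 × 0.0465 = 1.20 × 10^-3 mol
n(NaOH) in each aliquot = 1.20 × 10^-3 mol (1:1 ratio)
n(NaOH) in the whole flask = 1.20 × 10^-3 × 200.0/20.0 = 0.0120 mol
mass of NaOH = 0.0120 × 40.00 = 0.478 g

0.478 g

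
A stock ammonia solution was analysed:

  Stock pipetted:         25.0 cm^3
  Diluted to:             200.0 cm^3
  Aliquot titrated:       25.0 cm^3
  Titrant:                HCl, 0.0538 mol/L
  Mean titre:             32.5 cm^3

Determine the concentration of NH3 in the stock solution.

NH3 + HCl → NH4Cl
n(HCl) = 0.0325 × 0.0538 = 1.75 × 10^-3 mol
n(NH3) in the aliquot = 1.75 × 10^-3 mol (1:1 ratio)
[NH3]_dilute = 1.75 × 10^-3 / 0.0250 = 0.0699 mol/L
Dilution factor = 200.0 / 25.0 = 8.000
[NH3]_stock = 0.0699 × 8.000 = 0.560 mol/L

0.560 mol/L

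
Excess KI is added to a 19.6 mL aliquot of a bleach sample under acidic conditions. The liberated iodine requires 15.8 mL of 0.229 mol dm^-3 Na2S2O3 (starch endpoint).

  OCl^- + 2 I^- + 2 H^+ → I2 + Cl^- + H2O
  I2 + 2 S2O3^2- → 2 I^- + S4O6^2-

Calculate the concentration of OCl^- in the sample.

0.0923 mol/L

n(S2O3^2-) = 0.0158 × 0.229 = 3.62 × 10^-3 mol
n(I2) = n(S2O3^2-)/2 = 1.81 × 10^-3 mol
n(OCl^-) in the aliquot = 1.81 × 10^-3 mol (1:1 ratio)
[OCl^-] = 1.81 × 10^-3 / 0.0196 = 0.0923 mol/L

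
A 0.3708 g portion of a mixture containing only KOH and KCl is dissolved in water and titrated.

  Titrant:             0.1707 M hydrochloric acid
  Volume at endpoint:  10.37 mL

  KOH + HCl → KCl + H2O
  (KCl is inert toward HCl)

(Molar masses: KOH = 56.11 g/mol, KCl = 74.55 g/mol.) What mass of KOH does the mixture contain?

0.09932 g

n(HCl) = 0.01037 × 0.1707 = 1.770 × 10^-3 mol
Let x = n(KOH), y = n(KCl).
Titrant: 1x = 1.770 × 10^-3;  mass: 56.11x + 74.55y = 0.3708
Solving, x = 1.770 × 10^-3 mol, y = 3.642 × 10^-3 mol
mass of KOH = 1.770 × 10^-3 × 56.11 = 0.09932 g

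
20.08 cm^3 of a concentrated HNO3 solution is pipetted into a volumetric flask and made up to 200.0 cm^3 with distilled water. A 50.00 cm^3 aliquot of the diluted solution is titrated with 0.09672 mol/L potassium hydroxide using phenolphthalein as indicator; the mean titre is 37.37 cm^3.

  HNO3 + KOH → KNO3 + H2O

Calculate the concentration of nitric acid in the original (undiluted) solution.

0.7200 mol/L

n(KOH) = 0.03737 × 0.09672 = 3.614 × 10^-3 mol
n(HNO3) in the aliquot = 3.614 × 10^-3 mol (1:1 ratio)
[HNO3]_dilute = 3.614 × 10^-3 / 0.05000 = 0.07229 mol/L
Dilution factor = 200.0 / 20.08 = 9.960
[HNO3]_stock = 0.07229 × 9.960 = 0.7200 mol/L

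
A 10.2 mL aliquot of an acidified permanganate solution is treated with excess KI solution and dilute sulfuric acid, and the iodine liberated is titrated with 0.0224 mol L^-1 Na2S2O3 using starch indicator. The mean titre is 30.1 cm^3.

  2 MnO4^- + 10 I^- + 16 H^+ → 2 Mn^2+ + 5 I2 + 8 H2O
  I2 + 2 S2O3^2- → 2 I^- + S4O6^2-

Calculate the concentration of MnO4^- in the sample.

0.0132 mol/L

n(S2O3^2-) = 0.0301 × 0.0224 = 6.74 × 10^-4 mol
n(I2) = n(S2O3^2-)/2 = 3.37 × 10^-4 mol
From the 2:5 ratio, n(MnO4^-) in the aliquot = 2/5 × 3.37 × 10^-4 = 1.35 × 10^-4 mol
[MnO4^-] = 1.35 × 10^-4 / 0.0102 = 0.0132 mol/L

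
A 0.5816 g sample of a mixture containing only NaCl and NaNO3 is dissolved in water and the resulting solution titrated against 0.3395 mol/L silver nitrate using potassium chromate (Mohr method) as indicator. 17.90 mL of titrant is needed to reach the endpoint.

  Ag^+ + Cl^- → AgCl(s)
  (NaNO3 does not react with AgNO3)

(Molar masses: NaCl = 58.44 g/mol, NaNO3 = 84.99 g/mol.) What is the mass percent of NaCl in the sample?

61.06 %

n(AgNO3) = 0.01790 × 0.3395 = 6.077 × 10^-3 mol
Let x = n(NaCl), y = n(NaNO3).
Titrant: 1x = 6.077 × 10^-3;  mass: 58.44x + 84.99y = 0.5816
Solving, x = 6.077 × 10^-3 mol, y = 2.665 × 10^-3 mol
mass of NaCl = 6.077 × 10^-3 × 58.44 = 0.3551 g
% NaCl = 0.3551 / 0.5816 × 100 = 61.06 %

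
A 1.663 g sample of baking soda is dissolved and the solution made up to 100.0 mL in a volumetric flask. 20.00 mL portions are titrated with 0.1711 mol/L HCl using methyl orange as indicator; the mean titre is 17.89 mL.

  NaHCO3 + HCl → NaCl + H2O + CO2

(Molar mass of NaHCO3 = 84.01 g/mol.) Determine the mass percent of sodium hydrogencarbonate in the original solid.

n(HCl) per titration = 0.01789 × 0.1711 = 3.061 × 10^-3 mol
n(NaHCO3) in each aliquot = 3.061 × 10^-3 mol (1:1 ratio)
n(NaHCO3) in the whole flask = 3.061 × 10^-3 × 100.0/20.00 = 0.01530 mol
mass of NaHCO3 = 0.01530 × 84.01 = 1.286 g
% NaHCO3 = 1.286 / 1.663 × 100 = 77.32 %

77.32 %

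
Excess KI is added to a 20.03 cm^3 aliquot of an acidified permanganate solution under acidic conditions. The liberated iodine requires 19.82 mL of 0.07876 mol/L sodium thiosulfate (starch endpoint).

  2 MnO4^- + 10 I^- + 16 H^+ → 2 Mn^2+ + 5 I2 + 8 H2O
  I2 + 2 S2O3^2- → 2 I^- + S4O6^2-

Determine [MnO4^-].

0.01559 mol/L

n(S2O3^2-) = 0.01982 × 0.07876 = 1.561 × 10^-3 mol
n(I2) = n(S2O3^2-)/2 = 7.805 × 10^-4 mol
From the 2:5 ratio, n(MnO4^-) in the aliquot = 2/5 × 7.805 × 10^-4 = 3.122 × 10^-4 mol
[MnO4^-] = 3.122 × 10^-4 / 0.02003 = 0.01559 mol/L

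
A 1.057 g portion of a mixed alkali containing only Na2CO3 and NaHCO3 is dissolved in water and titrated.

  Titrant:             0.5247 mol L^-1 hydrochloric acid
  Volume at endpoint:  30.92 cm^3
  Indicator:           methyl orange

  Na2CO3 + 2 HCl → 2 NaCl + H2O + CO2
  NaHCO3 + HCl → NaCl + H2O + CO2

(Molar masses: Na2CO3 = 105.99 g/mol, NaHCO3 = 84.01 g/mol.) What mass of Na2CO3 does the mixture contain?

0.5228 g

n(HCl) = 0.03092 × 0.5247 = 0.01622 mol
Let x = n(Na2CO3), y = n(NaHCO3).
Titrant: 2x + 1y = 0.01622;  mass: 105.99x + 84.01y = 1.057
Solving, x = 4.932 × 10^-3 mol, y = 6.359 × 10^-3 mol
mass of Na2CO3 = 4.932 × 10^-3 × 105.99 = 0.5228 g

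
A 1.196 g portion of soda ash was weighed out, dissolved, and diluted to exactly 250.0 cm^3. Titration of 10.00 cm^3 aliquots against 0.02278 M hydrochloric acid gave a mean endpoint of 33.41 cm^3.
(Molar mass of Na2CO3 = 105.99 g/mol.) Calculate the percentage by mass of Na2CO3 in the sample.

84.31 %

Na2CO3 + 2 HCl → 2 NaCl + H2O + CO2
n(HCl) per titration = 0.03341 × 0.02278 = 7.611 × 10^-4 mol
From the 1:2 ratio, n(Na2CO3) in each aliquot = 1/2 × 7.611 × 10^-4 = 3.805 × 10^-4 mol
n(Na2CO3) in the whole flask = 3.805 × 10^-4 × 250.0/10.00 = 9.513 × 10^-3 mol
mass of Na2CO3 = 9.513 × 10^-3 × 105.99 = 1.008 g
% Na2CO3 = 1.008 / 1.196 × 100 = 84.31 %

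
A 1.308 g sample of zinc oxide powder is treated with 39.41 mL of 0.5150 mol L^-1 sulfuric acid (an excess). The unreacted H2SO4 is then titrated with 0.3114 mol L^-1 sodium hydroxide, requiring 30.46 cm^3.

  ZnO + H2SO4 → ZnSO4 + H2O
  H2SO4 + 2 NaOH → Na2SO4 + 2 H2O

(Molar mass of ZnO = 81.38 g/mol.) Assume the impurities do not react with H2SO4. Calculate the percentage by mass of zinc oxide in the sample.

n(H2SO4) added = 0.03941 × 0.5150 = 0.02030 mol
n(NaOH) used in back-titration = 0.03046 × 0.3114 = 9.485 × 10^-3 mol
From the 1:2 ratio, n(H2SO4) left over = 1/2 × 9.485 × 10^-3 = 4.743 × 10^-3 mol
n(H2SO4) consumed by analyte = 0.02030 − 4.743 × 10^-3 = 0.01555 mol
n(ZnO) = 0.01555 mol (1:1 ratio)
mass of ZnO = 0.01555 × 81.38 = 1.266 g
% ZnO = 1.266 / 1.308 × 100 = 96.77 %

96.77 %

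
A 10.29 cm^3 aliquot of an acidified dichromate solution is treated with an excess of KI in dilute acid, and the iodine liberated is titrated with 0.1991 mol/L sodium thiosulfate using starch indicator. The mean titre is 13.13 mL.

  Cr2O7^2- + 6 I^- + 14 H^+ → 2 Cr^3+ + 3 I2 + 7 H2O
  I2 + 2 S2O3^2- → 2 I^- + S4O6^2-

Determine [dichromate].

n(S2O3^2-) = 0.01313 × 0.1991 = 2.614 × 10^-3 mol
n(I2) = n(S2O3^2-)/2 = 1.307 × 10^-3 mol
From the 1:3 ratio, n(Cr2O7^2-) in the aliquot = 1/3 × 1.307 × 10^-3 = 4.357 × 10^-4 mol
[Cr2O7^2-] = 4.357 × 10^-4 / 0.01029 = 0.04234 mol/L

0.04234 mol/L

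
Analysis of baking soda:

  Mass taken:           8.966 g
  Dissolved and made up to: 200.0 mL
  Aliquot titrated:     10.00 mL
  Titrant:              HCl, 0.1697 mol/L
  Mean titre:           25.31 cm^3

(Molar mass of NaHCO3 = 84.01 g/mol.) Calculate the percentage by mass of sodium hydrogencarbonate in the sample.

NaHCO3 + HCl → NaCl + H2O + CO2
n(HCl) per titration = 0.02531 × 0.1697 = 4.295 × 10^-3 mol
n(NaHCO3) in each aliquot = 4.295 × 10^-3 mol (1:1 ratio)
n(NaHCO3) in the whole flask = 4.295 × 10^-3 × 200.0/10.00 = 0.08590 mol
mass of NaHCO3 = 0.08590 × 84.01 = 7.217 g
% NaHCO3 = 7.217 / 8.966 × 100 = 80.49 %

80.49 %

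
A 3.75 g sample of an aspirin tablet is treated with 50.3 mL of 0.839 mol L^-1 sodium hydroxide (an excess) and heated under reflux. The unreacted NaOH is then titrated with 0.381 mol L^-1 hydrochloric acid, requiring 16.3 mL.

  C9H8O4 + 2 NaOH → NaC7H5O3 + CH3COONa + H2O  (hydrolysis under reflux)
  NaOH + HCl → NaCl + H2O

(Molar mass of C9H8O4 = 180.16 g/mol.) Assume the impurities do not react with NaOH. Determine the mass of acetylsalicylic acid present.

3.24 g

n(NaOH) added = 0.0503 × 0.839 = 0.0422 mol
n(HCl) used in back-titration = 0.0163 × 0.381 = 6.21 × 10^-3 mol
n(NaOH) left over = 6.21 × 10^-3 mol (1:1 ratio)
n(NaOH) consumed by analyte = 0.0422 − 6.21 × 10^-3 = 0.0360 mol
From the 1:2 ratio, n(C9H8O4) = 1/2 × 0.0360 = 0.0180 mol
mass of C9H8O4 = 0.0180 × 180.16 = 3.24 g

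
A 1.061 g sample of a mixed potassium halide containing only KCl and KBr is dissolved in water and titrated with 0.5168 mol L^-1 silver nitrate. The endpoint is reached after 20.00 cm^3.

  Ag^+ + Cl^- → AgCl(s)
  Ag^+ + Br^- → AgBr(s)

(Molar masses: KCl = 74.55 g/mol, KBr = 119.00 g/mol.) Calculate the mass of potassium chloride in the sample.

0.2834 g

n(AgNO3) = 0.02000 × 0.5168 = 0.01034 mol
Let x = n(KCl), y = n(KBr).
Titrant: 1x + 1y = 0.01034;  mass: 74.55x + 119.00y = 1.061
Solving, x = 3.802 × 10^-3 mol, y = 6.534 × 10^-3 mol
mass of KCl = 3.802 × 10^-3 × 74.55 = 0.2834 g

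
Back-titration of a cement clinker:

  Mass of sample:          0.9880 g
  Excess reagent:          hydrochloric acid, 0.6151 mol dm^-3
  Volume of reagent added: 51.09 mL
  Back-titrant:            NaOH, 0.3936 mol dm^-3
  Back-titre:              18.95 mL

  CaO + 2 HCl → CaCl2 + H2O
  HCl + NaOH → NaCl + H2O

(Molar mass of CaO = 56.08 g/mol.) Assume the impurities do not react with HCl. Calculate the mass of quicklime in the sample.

n(HCl) added = 0.05109 × 0.6151 = 0.03143 mol
n(NaOH) used in back-titration = 0.01895 × 0.3936 = 7.459 × 10^-3 mol
n(HCl) left over = 7.459 × 10^-3 mol (1:1 ratio)
n(HCl) consumed by analyte = 0.03143 − 7.459 × 10^-3 = 0.02397 mol
From the 1:2 ratio, n(CaO) = 1/2 × 0.02397 = 0.01198 mol
mass of CaO = 0.01198 × 56.08 = 0.6720 g

0.6720 g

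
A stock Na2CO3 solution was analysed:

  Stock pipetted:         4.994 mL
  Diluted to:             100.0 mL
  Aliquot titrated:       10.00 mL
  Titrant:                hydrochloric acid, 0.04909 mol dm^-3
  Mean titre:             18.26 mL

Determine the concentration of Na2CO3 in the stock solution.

0.8975 mol/L

Na2CO3 + 2 HCl → 2 NaCl + H2O + CO2
n(HCl) = 0.01826 × 0.04909 = 8.964 × 10^-4 mol
From the 1:2 ratio, n(Na2CO3) in the aliquot = 1/2 × 8.964 × 10^-4 = 4.482 × 10^-4 mol
[Na2CO3]_dilute = 4.482 × 10^-4 / 0.01000 = 0.04482 mol/L
Dilution factor = 100.0 / 4.994 = 20.02
[Na2CO3]_stock = 0.04482 × 20.02 = 0.8975 mol/L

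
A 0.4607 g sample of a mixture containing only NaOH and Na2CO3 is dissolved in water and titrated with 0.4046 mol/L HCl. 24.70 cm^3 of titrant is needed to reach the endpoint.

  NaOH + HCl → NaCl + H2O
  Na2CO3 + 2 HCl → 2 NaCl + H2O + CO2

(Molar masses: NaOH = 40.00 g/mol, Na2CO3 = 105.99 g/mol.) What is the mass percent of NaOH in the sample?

46.04 %

n(HCl) = 0.02470 × 0.4046 = 9.994 × 10^-3 mol
Let x = n(NaOH), y = n(Na2CO3).
Titrant: 1x + 2y = 9.994 × 10^-3;  mass: 40.00x + 105.99y = 0.4607
Solving, x = 5.303 × 10^-3 mol, y = 2.345 × 10^-3 mol
mass of NaOH = 5.303 × 10^-3 × 40.00 = 0.2121 g
% NaOH = 0.2121 / 0.4607 × 100 = 46.04 %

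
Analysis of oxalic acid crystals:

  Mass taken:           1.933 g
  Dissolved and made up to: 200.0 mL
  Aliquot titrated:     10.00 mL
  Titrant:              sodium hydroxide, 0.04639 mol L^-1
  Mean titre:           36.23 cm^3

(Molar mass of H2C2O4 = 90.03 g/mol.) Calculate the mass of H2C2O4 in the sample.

1.513 g

H2C2O4 + 2 NaOH → Na2C2O4 + 2 H2O
n(NaOH) per titration = 0.03623 × 0.04639 = 1.681 × 10^-3 mol
From the 1:2 ratio, n(H2C2O4) in each aliquot = 1/2 × 1.681 × 10^-3 = 8.404 × 10^-4 mol
n(H2C2O4) in the whole flask = 8.404 × 10^-4 × 200.0/10.00 = 0.01681 mol
mass of H2C2O4 = 0.01681 × 90.03 = 1.513 g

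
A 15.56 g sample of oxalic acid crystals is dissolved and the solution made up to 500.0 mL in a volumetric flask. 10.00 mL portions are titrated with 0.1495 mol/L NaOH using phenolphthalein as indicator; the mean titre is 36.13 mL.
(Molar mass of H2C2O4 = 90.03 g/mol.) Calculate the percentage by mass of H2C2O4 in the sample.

78.13 %

H2C2O4 + 2 NaOH → Na2C2O4 + 2 H2O
n(NaOH) per titration = 0.03613 × 0.1495 = 5.401 × 10^-3 mol
From the 1:2 ratio, n(H2C2O4) in each aliquot = 1/2 × 5.401 × 10^-3 = 2.701 × 10^-3 mol
n(H2C2O4) in the whole flask = 2.701 × 10^-3 × 500.0/10.00 = 0.1350 mol
mass of H2C2O4 = 0.1350 × 90.03 = 12.16 g
% H2C2O4 = 12.16 / 15.56 × 100 = 78.13 %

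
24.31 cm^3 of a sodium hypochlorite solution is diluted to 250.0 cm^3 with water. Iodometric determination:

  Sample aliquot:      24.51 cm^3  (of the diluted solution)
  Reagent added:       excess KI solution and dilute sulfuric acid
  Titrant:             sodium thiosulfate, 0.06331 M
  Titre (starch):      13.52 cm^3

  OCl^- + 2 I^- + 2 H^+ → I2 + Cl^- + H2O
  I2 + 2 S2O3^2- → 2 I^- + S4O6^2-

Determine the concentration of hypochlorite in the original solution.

0.1796 M

n(S2O3^2-) = 0.01352 × 0.06331 = 8.560 × 10^-4 mol
n(I2) = n(S2O3^2-)/2 = 4.280 × 10^-4 mol
n(OCl^-) in the aliquot = 4.280 × 10^-4 mol (1:1 ratio)
[OCl^-]_dilute = 4.280 × 10^-4 / 0.02451 = 0.01746 mol/L
[OCl^-]_original = 0.01746 × 250.0/24.31 = 0.1796 mol/L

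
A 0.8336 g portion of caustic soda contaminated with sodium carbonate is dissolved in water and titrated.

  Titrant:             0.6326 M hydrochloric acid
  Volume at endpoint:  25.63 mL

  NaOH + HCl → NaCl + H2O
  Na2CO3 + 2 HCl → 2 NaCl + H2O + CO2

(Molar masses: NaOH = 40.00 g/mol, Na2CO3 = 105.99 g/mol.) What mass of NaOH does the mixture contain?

0.07891 g

n(HCl) = 0.02563 × 0.6326 = 0.01621 mol
Let x = n(NaOH), y = n(Na2CO3).
Titrant: 1x + 2y = 0.01621;  mass: 40.00x + 105.99y = 0.8336
Solving, x = 1.973 × 10^-3 mol, y = 7.120 × 10^-3 mol
mass of NaOH = 1.973 × 10^-3 × 40.00 = 0.07891 g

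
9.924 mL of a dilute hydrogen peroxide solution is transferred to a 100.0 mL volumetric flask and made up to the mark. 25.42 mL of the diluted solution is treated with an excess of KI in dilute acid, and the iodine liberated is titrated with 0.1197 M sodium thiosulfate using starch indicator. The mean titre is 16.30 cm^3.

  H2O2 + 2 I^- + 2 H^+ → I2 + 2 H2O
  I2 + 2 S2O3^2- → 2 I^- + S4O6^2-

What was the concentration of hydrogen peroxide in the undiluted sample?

n(S2O3^2-) = 0.01630 × 0.1197 = 1.951 × 10^-3 mol
n(I2) = n(S2O3^2-)/2 = 9.756 × 10^-4 mol
n(H2O2) in the aliquot = 9.756 × 10^-4 mol (1:1 ratio)
[H2O2]_dilute = 9.756 × 10^-4 / 0.02542 = 0.03838 mol/L
[H2O2]_original = 0.03838 × 100.0/9.924 = 0.3867 mol/L

0.3867 M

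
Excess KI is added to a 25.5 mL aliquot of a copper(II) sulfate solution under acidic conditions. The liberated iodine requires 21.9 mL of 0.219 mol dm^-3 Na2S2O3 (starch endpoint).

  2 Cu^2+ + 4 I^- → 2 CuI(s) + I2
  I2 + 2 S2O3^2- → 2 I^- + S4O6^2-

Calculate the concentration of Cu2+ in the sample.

n(S2O3^2-) = 0.0219 × 0.219 = 4.80 × 10^-3 mol
n(I2) = n(S2O3^2-)/2 = 2.40 × 10^-3 mol
From the 2:1 ratio, n(Cu2+) in the aliquot = 2/1 × 2.40 × 10^-3 = 4.80 × 10^-3 mol
[Cu2+] = 4.80 × 10^-3 / 0.0255 = 0.188 mol/L

0.188 mol/L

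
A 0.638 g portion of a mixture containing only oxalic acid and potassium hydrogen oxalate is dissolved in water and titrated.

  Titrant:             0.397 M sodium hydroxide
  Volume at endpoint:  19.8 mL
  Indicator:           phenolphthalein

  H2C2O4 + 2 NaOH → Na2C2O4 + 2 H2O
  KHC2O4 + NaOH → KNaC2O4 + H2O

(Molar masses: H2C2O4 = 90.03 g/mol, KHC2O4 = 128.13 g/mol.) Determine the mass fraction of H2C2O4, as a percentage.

31.3 %

n(NaOH) = 0.0198 × 0.397 = 7.86 × 10^-3 mol
Let x = n(H2C2O4), y = n(KHC2O4).
Titrant: 2x + 1y = 7.86 × 10^-3;  mass: 90.03x + 128.13y = 0.638
Solving, x = 2.22 × 10^-3 mol, y = 3.42 × 10^-3 mol
mass of H2C2O4 = 2.22 × 10^-3 × 90.03 = 0.200 g
% H2C2O4 = 0.200 / 0.638 × 100 = 31.3 %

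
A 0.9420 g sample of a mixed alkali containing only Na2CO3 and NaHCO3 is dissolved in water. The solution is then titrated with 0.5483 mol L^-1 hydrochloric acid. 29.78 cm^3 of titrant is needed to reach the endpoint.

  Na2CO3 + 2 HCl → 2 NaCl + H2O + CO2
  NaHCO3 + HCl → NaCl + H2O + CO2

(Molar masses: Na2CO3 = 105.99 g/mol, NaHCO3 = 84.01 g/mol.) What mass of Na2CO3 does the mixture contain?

n(HCl) = 0.02978 × 0.5483 = 0.01633 mol
Let x = n(Na2CO3), y = n(NaHCO3).
Titrant: 2x + 1y = 0.01633;  mass: 105.99x + 84.01y = 0.9420
Solving, x = 6.928 × 10^-3 mol, y = 2.472 × 10^-3 mol
mass of Na2CO3 = 6.928 × 10^-3 × 105.99 = 0.7343 g

0.7343 g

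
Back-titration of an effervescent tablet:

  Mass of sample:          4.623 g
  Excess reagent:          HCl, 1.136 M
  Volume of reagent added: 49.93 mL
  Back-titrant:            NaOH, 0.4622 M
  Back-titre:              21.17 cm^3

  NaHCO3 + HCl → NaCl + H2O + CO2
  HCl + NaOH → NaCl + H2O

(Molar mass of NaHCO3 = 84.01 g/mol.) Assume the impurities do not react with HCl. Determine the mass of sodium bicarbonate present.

3.943 g

n(HCl) added = 0.04993 × 1.136 = 0.05672 mol
n(NaOH) used in back-titration = 0.02117 × 0.4622 = 9.785 × 10^-3 mol
n(HCl) left over = 9.785 × 10^-3 mol (1:1 ratio)
n(HCl) consumed by analyte = 0.05672 − 9.785 × 10^-3 = 0.04694 mol
n(NaHCO3) = 0.04694 mol (1:1 ratio)
mass of NaHCO3 = 0.04694 × 84.01 = 3.943 g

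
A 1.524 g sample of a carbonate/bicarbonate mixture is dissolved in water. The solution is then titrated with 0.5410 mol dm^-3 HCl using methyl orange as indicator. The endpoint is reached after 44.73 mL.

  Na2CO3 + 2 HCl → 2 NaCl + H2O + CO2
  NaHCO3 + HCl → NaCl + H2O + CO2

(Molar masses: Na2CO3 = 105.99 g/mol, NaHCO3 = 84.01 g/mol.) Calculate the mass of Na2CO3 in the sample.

0.8696 g

n(HCl) = 0.04473 × 0.5410 = 0.02420 mol
Let x = n(Na2CO3), y = n(NaHCO3).
Titrant: 2x + 1y = 0.02420;  mass: 105.99x + 84.01y = 1.524
Solving, x = 8.205 × 10^-3 mol, y = 7.789 × 10^-3 mol
mass of Na2CO3 = 8.205 × 10^-3 × 105.99 = 0.8696 g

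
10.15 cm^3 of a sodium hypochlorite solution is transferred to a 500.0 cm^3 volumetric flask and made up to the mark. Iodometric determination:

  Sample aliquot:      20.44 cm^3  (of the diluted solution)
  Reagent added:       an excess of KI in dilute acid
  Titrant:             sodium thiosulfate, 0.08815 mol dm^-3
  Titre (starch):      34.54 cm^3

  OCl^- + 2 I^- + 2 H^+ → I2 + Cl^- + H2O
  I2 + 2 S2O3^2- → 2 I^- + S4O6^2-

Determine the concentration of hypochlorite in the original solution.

3.669 mol/L

n(S2O3^2-) = 0.03454 × 0.08815 = 3.045 × 10^-3 mol
n(I2) = n(S2O3^2-)/2 = 1.522 × 10^-3 mol
n(OCl^-) in the aliquot = 1.522 × 10^-3 mol (1:1 ratio)
[OCl^-]_dilute = 1.522 × 10^-3 / 0.02044 = 0.07448 mol/L
[OCl^-]_original = 0.07448 × 500.0/10.15 = 3.669 mol/L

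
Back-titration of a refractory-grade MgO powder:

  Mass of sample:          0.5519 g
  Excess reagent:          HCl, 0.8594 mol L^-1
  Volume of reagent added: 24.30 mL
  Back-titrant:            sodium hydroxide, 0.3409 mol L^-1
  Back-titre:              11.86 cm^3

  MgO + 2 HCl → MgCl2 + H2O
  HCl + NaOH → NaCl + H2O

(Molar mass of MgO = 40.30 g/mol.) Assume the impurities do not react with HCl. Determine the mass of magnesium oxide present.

0.3393 g

n(HCl) added = 0.02430 × 0.8594 = 0.02088 mol
n(NaOH) used in back-titration = 0.01186 × 0.3409 = 4.043 × 10^-3 mol
n(HCl) left over = 4.043 × 10^-3 mol (1:1 ratio)
n(HCl) consumed by analyte = 0.02088 − 4.043 × 10^-3 = 0.01684 mol
From the 1:2 ratio, n(MgO) = 1/2 × 0.01684 = 8.420 × 10^-3 mol
mass of MgO = 8.420 × 10^-3 × 40.30 = 0.3393 g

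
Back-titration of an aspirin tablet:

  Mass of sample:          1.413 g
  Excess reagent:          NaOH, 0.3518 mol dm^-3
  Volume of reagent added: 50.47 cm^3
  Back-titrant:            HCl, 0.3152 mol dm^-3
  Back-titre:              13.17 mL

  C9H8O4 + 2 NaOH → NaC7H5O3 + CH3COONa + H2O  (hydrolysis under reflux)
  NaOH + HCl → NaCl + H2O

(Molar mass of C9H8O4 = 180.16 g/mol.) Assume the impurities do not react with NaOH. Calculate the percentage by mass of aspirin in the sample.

n(NaOH) added = 0.05047 × 0.3518 = 0.01776 mol
n(HCl) used in back-titration = 0.01317 × 0.3152 = 4.151 × 10^-3 mol
n(NaOH) left over = 4.151 × 10^-3 mol (1:1 ratio)
n(NaOH) consumed by analyte = 0.01776 − 4.151 × 10^-3 = 0.01360 mol
From the 1:2 ratio, n(C9H8O4) = 1/2 × 0.01360 = 6.802 × 10^-3 mol
mass of C9H8O4 = 6.802 × 10^-3 × 180.16 = 1.225 g
% C9H8O4 = 1.225 / 1.413 × 100 = 86.73 %

86.73 %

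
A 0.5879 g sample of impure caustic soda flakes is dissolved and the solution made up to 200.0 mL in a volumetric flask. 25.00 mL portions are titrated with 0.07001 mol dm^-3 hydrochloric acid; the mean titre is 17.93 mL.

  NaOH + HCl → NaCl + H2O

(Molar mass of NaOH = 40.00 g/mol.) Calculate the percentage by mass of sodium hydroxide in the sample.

n(HCl) per titration = 0.01793 × 0.07001 = 1.255 × 10^-3 mol
n(NaOH) in each aliquot = 1.255 × 10^-3 mol (1:1 ratio)
n(NaOH) in the whole flask = 1.255 × 10^-3 × 200.0/25.00 = 0.01004 mol
mass of NaOH = 0.01004 × 40.00 = 0.4017 g
% NaOH = 0.4017 / 0.5879 × 100 = 68.33 %

68.33 %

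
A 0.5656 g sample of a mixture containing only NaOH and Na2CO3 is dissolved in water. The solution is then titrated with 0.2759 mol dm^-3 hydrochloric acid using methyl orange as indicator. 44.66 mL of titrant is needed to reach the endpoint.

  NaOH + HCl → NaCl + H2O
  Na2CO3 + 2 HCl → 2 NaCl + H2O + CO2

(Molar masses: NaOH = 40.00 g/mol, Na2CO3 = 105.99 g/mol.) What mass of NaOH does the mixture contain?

0.2690 g

n(HCl) = 0.04466 × 0.2759 = 0.01232 mol
Let x = n(NaOH), y = n(Na2CO3).
Titrant: 1x + 2y = 0.01232;  mass: 40.00x + 105.99y = 0.5656
Solving, x = 6.725 × 10^-3 mol, y = 2.798 × 10^-3 mol
mass of NaOH = 6.725 × 10^-3 × 40.00 = 0.2690 g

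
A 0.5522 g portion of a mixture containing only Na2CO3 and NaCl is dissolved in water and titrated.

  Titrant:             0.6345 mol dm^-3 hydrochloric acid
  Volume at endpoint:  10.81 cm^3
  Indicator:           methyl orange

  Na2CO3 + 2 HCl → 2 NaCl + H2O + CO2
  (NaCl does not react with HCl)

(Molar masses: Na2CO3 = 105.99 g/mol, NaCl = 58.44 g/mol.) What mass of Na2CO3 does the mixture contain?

0.3635 g

n(HCl) = 0.01081 × 0.6345 = 6.859 × 10^-3 mol
Let x = n(Na2CO3), y = n(NaCl).
Titrant: 2x = 6.859 × 10^-3;  mass: 105.99x + 58.44y = 0.5522
Solving, x = 3.429 × 10^-3 mol, y = 3.229 × 10^-3 mol
mass of Na2CO3 = 3.429 × 10^-3 × 105.99 = 0.3635 g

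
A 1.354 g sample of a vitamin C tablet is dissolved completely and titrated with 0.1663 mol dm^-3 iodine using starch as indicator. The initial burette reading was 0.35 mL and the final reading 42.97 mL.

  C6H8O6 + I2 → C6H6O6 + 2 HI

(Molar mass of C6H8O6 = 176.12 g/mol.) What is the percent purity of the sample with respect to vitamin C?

92.19 %

n(I2) = 0.04262 L × 0.1663 mol/L = 7.088 × 10^-3 mol
n(C6H8O6) = 7.088 × 10^-3 mol (1:1 ratio)
mass of C6H8O6 = 7.088 × 10^-3 × 176.12 g/mol = 1.248 g
% C6H8O6 = 1.248 / 1.354 × 100 = 92.19 %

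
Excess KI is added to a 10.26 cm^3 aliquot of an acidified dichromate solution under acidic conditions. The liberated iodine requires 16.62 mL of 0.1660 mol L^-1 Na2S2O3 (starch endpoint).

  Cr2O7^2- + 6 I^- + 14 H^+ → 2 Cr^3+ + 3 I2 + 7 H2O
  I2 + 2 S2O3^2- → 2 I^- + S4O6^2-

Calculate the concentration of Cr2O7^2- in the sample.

n(S2O3^2-) = 0.01662 × 0.1660 = 2.759 × 10^-3 mol
n(I2) = n(S2O3^2-)/2 = 1.379 × 10^-3 mol
From the 1:3 ratio, n(Cr2O7^2-) in the aliquot = 1/3 × 1.379 × 10^-3 = 4.598 × 10^-4 mol
[Cr2O7^2-] = 4.598 × 10^-4 / 0.01026 = 0.04482 mol/L

0.04482 mol/L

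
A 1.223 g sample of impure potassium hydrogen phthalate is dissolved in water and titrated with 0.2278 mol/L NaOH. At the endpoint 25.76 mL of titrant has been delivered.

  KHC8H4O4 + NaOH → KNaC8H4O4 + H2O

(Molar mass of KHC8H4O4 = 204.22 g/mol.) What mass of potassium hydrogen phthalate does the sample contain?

1.198 g

n(NaOH) = 0.02576 L × 0.2278 mol/L = 5.868 × 10^-3 mol
n(KHC8H4O4) = 5.868 × 10^-3 mol (1:1 ratio)
mass of KHC8H4O4 = 5.868 × 10^-3 × 204.22 g/mol = 1.198 g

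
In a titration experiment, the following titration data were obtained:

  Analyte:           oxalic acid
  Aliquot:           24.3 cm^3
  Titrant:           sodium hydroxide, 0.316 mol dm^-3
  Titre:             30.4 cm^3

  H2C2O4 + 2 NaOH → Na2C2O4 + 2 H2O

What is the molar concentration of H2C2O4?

n(NaOH) = 0.0304 L × 0.316 mol/L = 9.61 × 10^-3 mol
From the 1:2 mole ratio, n(H2C2O4) = 1/2 × 9.61 × 10^-3 = 4.80 × 10^-3 mol
[H2C2O4] = 4.80 × 10^-3 mol / 0.0243 L = 0.198 mol/L

0.198 mol/L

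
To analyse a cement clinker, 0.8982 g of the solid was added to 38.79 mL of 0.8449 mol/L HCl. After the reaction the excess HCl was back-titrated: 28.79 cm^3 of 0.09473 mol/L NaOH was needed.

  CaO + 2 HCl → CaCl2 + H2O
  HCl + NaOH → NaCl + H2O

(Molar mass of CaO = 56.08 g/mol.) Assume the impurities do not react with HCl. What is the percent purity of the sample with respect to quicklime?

n(HCl) added = 0.03879 × 0.8449 = 0.03277 mol
n(NaOH) used in back-titration = 0.02879 × 0.09473 = 2.727 × 10^-3 mol
n(HCl) left over = 2.727 × 10^-3 mol (1:1 ratio)
n(HCl) consumed by analyte = 0.03277 − 2.727 × 10^-3 = 0.03005 mol
From the 1:2 ratio, n(CaO) = 1/2 × 0.03005 = 0.01502 mol
mass of CaO = 0.01502 × 56.08 = 0.8425 g
% CaO = 0.8425 / 0.8982 × 100 = 93.80 %

93.80 %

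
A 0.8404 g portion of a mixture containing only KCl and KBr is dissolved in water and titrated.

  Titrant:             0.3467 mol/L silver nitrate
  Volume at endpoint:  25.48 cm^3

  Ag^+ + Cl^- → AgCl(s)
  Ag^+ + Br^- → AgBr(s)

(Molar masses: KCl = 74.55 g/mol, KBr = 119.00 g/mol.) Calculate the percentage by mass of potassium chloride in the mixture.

n(AgNO3) = 0.02548 × 0.3467 = 8.834 × 10^-3 mol
Let x = n(KCl), y = n(KBr).
Titrant: 1x + 1y = 8.834 × 10^-3;  mass: 74.55x + 119.00y = 0.8404
Solving, x = 4.743 × 10^-3 mol, y = 4.091 × 10^-3 mol
mass of KCl = 4.743 × 10^-3 × 74.55 = 0.3536 g
% KCl = 0.3536 / 0.8404 × 100 = 42.08 %

42.08 %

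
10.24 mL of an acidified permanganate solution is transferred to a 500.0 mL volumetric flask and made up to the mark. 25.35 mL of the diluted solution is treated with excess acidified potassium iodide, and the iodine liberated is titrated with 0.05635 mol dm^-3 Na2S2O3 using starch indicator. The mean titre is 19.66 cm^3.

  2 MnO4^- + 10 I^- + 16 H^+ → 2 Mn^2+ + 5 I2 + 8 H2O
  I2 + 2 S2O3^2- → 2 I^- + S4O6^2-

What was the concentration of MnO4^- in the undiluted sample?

n(S2O3^2-) = 0.01966 × 0.05635 = 1.108 × 10^-3 mol
n(I2) = n(S2O3^2-)/2 = 5.539 × 10^-4 mol
From the 2:5 ratio, n(MnO4^-) in the aliquot = 2/5 × 5.539 × 10^-4 = 2.216 × 10^-4 mol
[MnO4^-]_dilute = 2.216 × 10^-4 / 0.02535 = 0.008740 mol/L
[MnO4^-]_original = 0.008740 × 500.0/10.24 = 0.4268 mol/L

0.4268 mol/L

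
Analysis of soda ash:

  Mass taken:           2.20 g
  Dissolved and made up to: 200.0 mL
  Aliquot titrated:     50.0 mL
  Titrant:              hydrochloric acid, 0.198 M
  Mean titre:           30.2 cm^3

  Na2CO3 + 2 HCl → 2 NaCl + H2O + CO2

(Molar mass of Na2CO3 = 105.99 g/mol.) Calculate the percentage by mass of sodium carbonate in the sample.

n(HCl) per titration = 0.0302 × 0.198 = 5.98 × 10^-3 mol
From the 1:2 ratio, n(Na2CO3) in each aliquot = 1/2 × 5.98 × 10^-3 = 2.99 × 10^-3 mol
n(Na2CO3) in the whole flask = 2.99 × 10^-3 × 200.0/50.0 = 0.0120 mol
mass of Na2CO3 = 0.0120 × 105.99 = 1.27 g
% Na2CO3 = 1.27 / 2.20 × 100 = 57.6 %

57.6 %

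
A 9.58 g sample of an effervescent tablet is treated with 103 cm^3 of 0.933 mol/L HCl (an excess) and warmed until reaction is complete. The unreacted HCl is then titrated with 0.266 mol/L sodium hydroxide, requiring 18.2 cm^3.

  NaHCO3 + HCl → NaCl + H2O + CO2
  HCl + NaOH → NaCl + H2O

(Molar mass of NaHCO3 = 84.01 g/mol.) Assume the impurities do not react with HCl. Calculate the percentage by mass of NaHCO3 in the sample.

n(HCl) added = 0.103 × 0.933 = 0.0961 mol
n(NaOH) used in back-titration = 0.0182 × 0.266 = 4.84 × 10^-3 mol
n(HCl) left over = 4.84 × 10^-3 mol (1:1 ratio)
n(HCl) consumed by analyte = 0.0961 − 4.84 × 10^-3 = 0.0913 mol
n(NaHCO3) = 0.0913 mol (1:1 ratio)
mass of NaHCO3 = 0.0913 × 84.01 = 7.67 g
% NaHCO3 = 7.67 / 9.58 × 100 = 80.0 %

80.0 %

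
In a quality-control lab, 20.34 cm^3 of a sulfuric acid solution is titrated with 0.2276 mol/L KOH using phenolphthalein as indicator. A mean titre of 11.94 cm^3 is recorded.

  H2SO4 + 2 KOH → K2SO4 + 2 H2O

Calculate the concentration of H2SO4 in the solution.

0.06680 mol/L

n(KOH) = 0.01194 L × 0.2276 mol/L = 2.718 × 10^-3 mol
From the 1:2 mole ratio, n(H2SO4) = 1/2 × 2.718 × 10^-3 = 1.359 × 10^-3 mol
[H2SO4] = 1.359 × 10^-3 mol / 0.02034 L = 0.06680 mol/L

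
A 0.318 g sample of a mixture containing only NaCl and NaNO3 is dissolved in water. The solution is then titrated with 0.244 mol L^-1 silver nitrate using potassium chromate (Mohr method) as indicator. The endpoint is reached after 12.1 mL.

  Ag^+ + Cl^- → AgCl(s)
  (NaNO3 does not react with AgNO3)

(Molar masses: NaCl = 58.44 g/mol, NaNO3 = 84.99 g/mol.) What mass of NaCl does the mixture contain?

0.173 g

n(AgNO3) = 0.0121 × 0.244 = 2.95 × 10^-3 mol
Let x = n(NaCl), y = n(NaNO3).
Titrant: 1x = 2.95 × 10^-3;  mass: 58.44x + 84.99y = 0.318
Solving, x = 2.95 × 10^-3 mol, y = 1.71 × 10^-3 mol
mass of NaCl = 2.95 × 10^-3 × 58.44 = 0.173 g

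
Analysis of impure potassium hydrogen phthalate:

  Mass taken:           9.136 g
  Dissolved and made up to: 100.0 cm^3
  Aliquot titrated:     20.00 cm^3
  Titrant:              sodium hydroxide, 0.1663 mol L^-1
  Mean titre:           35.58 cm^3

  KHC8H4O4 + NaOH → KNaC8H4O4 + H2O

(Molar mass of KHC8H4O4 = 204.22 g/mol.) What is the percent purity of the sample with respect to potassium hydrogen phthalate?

n(NaOH) per titration = 0.03558 × 0.1663 = 5.917 × 10^-3 mol
n(KHC8H4O4) in each aliquot = 5.917 × 10^-3 mol (1:1 ratio)
n(KHC8H4O4) in the whole flask = 5.917 × 10^-3 × 100.0/20.00 = 0.02958 mol
mass of KHC8H4O4 = 0.02958 × 204.22 = 6.042 g
% KHC8H4O4 = 6.042 / 9.136 × 100 = 66.13 %

66.13 %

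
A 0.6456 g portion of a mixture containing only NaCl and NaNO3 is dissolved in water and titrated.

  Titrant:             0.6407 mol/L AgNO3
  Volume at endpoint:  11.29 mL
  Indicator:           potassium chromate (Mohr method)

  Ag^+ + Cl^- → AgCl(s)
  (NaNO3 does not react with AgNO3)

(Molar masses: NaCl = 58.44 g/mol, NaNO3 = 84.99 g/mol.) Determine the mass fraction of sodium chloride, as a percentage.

n(AgNO3) = 0.01129 × 0.6407 = 7.234 × 10^-3 mol
Let x = n(NaCl), y = n(NaNO3).
Titrant: 1x = 7.234 × 10^-3;  mass: 58.44x + 84.99y = 0.6456
Solving, x = 7.234 × 10^-3 mol, y = 2.622 × 10^-3 mol
mass of NaCl = 7.234 × 10^-3 × 58.44 = 0.4227 g
% NaCl = 0.4227 / 0.6456 × 100 = 65.48 %

65.48 %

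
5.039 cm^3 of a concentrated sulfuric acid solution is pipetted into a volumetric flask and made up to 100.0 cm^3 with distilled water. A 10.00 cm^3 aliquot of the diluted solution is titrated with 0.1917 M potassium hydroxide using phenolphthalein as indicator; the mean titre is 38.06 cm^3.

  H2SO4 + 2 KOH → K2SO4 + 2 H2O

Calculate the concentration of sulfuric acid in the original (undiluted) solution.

n(KOH) = 0.03806 × 0.1917 = 7.296 × 10^-3 mol
From the 1:2 ratio, n(H2SO4) in the aliquot = 1/2 × 7.296 × 10^-3 = 3.648 × 10^-3 mol
[H2SO4]_dilute = 3.648 × 10^-3 / 0.01000 = 0.3648 mol/L
Dilution factor = 100.0 / 5.039 = 19.85
[H2SO4]_stock = 0.3648 × 19.85 = 7.240 mol/L

7.240 M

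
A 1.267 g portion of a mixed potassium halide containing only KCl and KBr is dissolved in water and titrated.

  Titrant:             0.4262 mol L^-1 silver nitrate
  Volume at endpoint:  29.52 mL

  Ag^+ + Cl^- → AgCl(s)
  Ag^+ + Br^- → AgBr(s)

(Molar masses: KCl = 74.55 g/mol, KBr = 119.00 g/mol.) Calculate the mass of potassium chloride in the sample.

n(AgNO3) = 0.02952 × 0.4262 = 0.01258 mol
Let x = n(KCl), y = n(KBr).
Titrant: 1x + 1y = 0.01258;  mass: 74.55x + 119.00y = 1.267
Solving, x = 5.179 × 10^-3 mol, y = 7.403 × 10^-3 mol
mass of KCl = 5.179 × 10^-3 × 74.55 = 0.3861 g

0.3861 g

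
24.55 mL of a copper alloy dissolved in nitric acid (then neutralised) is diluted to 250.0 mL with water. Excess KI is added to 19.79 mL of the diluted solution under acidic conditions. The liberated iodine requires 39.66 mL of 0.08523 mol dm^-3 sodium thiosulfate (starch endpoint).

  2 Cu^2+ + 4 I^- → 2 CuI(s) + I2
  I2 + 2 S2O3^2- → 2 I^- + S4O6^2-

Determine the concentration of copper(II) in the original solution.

n(S2O3^2-) = 0.03966 × 0.08523 = 3.380 × 10^-3 mol
n(I2) = n(S2O3^2-)/2 = 1.690 × 10^-3 mol
From the 2:1 ratio, n(Cu2+) in the aliquot = 2/1 × 1.690 × 10^-3 = 3.380 × 10^-3 mol
[Cu2+]_dilute = 3.380 × 10^-3 / 0.01979 = 0.1708 mol/L
[Cu2+]_original = 0.1708 × 250.0/24.55 = 1.739 mol/L

1.739 mol/L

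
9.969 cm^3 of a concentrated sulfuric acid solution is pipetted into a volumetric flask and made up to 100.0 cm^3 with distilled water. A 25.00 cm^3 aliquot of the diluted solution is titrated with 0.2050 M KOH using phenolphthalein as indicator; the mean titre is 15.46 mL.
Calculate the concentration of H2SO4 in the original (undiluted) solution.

0.6358 M

H2SO4 + 2 KOH → K2SO4 + 2 H2O
n(KOH) = 0.01546 × 0.2050 = 3.169 × 10^-3 mol
From the 1:2 ratio, n(H2SO4) in the aliquot = 1/2 × 3.169 × 10^-3 = 1.585 × 10^-3 mol
[H2SO4]_dilute = 1.585 × 10^-3 / 0.02500 = 0.06339 mol/L
Dilution factor = 100.0 / 9.969 = 10.03
[H2SO4]_stock = 0.06339 × 10.03 = 0.6358 mol/L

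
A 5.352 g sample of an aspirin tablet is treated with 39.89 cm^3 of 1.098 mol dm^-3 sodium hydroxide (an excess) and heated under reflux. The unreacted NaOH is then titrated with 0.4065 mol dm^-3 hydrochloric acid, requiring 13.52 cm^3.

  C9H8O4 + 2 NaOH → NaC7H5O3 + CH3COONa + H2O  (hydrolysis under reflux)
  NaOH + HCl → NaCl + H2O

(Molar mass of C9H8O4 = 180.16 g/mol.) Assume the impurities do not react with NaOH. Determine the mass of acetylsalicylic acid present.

3.450 g

n(NaOH) added = 0.03989 × 1.098 = 0.04380 mol
n(HCl) used in back-titration = 0.01352 × 0.4065 = 5.496 × 10^-3 mol
n(NaOH) left over = 5.496 × 10^-3 mol (1:1 ratio)
n(NaOH) consumed by analyte = 0.04380 − 5.496 × 10^-3 = 0.03830 mol
From the 1:2 ratio, n(C9H8O4) = 1/2 × 0.03830 = 0.01915 mol
mass of C9H8O4 = 0.01915 × 180.16 = 3.450 g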